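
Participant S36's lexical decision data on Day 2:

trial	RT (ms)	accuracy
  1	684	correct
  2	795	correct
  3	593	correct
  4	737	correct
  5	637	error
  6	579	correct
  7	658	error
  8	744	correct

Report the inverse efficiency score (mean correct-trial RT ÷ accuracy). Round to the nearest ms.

Correct trials (n=6): 684, 795, 593, 737, 579, 744
Mean correct RT = 4132/6 = 688.6667 ms
Proportion correct = 6/8
IES = 688.6667 / (6/8) = 918.222 ms

918 ms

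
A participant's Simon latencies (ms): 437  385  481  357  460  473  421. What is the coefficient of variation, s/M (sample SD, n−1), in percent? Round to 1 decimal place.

10.7%

n = 7, Σ = 3014, M = 430.5714
Σ(x−M)² = 12831.714; s = √(12831.714/6) = 46.2452
CV = 46.2452 / 430.5714 = 0.10740 = 10.740%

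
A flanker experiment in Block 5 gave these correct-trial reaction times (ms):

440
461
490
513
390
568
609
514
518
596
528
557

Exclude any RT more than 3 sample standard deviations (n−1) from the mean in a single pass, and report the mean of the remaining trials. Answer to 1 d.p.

n = 12, ΣRT = 6184, M = 515.333
Σ(x−M)² = 44942.67; s = √(44942.67/11) = 63.919
Cutoffs: 515.333 ± 3·63.919 → [323.6, 707.1]
No RTs fall outside the cutoffs; all 12 retained. Mean = 6184/12 = 515.333

515.3 ms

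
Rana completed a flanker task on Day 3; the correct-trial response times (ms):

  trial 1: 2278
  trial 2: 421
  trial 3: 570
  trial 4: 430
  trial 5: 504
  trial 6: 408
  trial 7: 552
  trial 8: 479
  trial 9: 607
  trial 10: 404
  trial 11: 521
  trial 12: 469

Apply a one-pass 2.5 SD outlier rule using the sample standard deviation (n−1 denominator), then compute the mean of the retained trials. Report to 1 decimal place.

n = 12, ΣRT = 7643, M = 636.917
Σ(x−M)² = 2986062.92; s = √(2986062.92/11) = 521.018
Cutoffs: 636.917 ± 2.5·521.018 → [-665.6, 1939.5]
Outside: 2278 → excluded.
Retained (n=11): Σ = 5365, mean = 5365/11 = 487.727

487.7 ms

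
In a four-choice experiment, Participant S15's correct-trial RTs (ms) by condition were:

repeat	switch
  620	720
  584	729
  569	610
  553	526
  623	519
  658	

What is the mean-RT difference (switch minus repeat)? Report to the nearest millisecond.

M(repeat) = 3607/6 = 601.167
M(switch) = 3104/5 = 620.800
Difference = 620.800 − 601.167 = 19.633 ms

20 ms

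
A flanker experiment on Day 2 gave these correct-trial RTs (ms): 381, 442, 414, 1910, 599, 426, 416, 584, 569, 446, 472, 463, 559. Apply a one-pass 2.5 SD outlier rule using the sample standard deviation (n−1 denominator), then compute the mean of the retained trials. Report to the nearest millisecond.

481 ms

n = 13, ΣRT = 7681, M = 590.846
Σ(x−M)² = 1948431.69; s = √(1948431.69/12) = 402.951
Cutoffs: 590.846 ± 2.5·402.951 → [-416.5, 1598.2]
Outside: 1910 → excluded.
Retained (n=12): Σ = 5771, mean = 5771/12 = 480.917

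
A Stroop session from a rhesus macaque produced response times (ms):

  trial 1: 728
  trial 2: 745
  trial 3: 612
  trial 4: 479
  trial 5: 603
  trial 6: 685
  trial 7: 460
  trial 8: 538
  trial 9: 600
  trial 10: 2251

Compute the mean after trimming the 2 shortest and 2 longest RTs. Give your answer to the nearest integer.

Sorted: 460, 479, 538, 600, 603, 612, 685, 728, 745, 2251
Drop lowest 2 (460, 479) and highest 2 (745, 2251)
Remaining (n=6): Σ = 3766, mean = 3766/6 = 627.667

628 ms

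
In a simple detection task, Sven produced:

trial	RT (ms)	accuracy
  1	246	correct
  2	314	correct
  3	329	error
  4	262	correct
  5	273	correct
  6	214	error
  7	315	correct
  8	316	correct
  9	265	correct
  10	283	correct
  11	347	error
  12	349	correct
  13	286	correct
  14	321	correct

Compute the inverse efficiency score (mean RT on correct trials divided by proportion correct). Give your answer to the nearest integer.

Correct trials (n=11): 246, 314, 262, 273, 315, 316, 265, 283, 349, 286, 321
Mean correct RT = 3230/11 = 293.6364 ms
Proportion correct = 11/14
IES = 293.6364 / (11/14) = 373.719 ms

374 ms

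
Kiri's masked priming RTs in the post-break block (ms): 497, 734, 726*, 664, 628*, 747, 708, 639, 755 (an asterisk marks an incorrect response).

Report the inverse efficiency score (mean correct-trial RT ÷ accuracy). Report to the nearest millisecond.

871 ms

Correct trials (n=7): 497, 734, 664, 747, 708, 639, 755
Mean correct RT = 4744/7 = 677.7143 ms
Proportion correct = 7/9
IES = 677.7143 / (7/9) = 871.347 ms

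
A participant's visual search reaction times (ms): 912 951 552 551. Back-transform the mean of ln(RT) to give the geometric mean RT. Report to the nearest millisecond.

ln(RT): 6.8156, 6.8575, 6.3135, 6.3117
Mean ln(RT) = 26.2984/4 = 6.57461
Geometric mean = exp(6.57461) = 716.67 ms

717 ms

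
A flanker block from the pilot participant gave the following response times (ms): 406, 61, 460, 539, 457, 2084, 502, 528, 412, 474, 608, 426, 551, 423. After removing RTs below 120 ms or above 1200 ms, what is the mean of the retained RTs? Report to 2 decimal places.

Excluded: 61, 2084
Retained (n=12): Σ = 5786
Mean = 5786/12 = 482.1667

482.17 ms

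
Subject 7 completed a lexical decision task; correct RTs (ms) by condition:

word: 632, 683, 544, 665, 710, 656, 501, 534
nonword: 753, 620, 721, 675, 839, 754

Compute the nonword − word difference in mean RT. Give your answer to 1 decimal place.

M(word) = 4925/8 = 615.625
M(nonword) = 4362/6 = 727.000
Difference = 727.000 − 615.625 = 111.375 ms

111.4 ms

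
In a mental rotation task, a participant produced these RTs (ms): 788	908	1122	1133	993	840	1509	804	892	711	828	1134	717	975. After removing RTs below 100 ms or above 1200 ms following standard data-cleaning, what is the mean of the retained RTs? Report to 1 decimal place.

911.2 ms

Excluded: 1509
Retained (n=13): Σ = 11845
Mean = 11845/13 = 911.1538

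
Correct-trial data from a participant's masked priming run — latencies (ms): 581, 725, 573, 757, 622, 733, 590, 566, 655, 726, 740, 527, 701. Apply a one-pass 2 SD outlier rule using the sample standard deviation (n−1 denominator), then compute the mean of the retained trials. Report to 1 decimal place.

n = 13, ΣRT = 8496, M = 653.538
Σ(x−M)² = 77561.23; s = √(77561.23/12) = 80.395
Cutoffs: 653.538 ± 2·80.395 → [492.7, 814.3]
No RTs fall outside the cutoffs; all 13 retained. Mean = 8496/13 = 653.538

653.5 ms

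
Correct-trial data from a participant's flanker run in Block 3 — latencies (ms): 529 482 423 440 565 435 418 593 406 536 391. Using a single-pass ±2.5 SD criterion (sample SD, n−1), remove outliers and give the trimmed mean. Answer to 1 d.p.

n = 11, ΣRT = 5218, M = 474.364
Σ(x−M)² = 49300.55; s = √(49300.55/10) = 70.214
Cutoffs: 474.364 ± 2.5·70.214 → [298.8, 649.9]
No RTs fall outside the cutoffs; all 11 retained. Mean = 5218/11 = 474.364

474.4 ms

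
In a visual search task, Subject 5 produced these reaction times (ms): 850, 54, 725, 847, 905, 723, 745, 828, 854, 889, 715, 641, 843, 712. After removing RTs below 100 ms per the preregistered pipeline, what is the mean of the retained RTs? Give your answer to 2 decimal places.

790.54 ms

Excluded: 54
Retained (n=13): Σ = 10277
Mean = 10277/13 = 790.5385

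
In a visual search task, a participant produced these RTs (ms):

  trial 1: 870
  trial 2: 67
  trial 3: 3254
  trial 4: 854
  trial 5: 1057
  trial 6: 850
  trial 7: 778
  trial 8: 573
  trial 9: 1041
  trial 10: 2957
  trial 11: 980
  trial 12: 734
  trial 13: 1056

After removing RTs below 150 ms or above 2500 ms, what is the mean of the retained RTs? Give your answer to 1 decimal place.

879.3 ms

Excluded: 67, 2957, 3254
Retained (n=10): Σ = 8793
Mean = 8793/10 = 879.3000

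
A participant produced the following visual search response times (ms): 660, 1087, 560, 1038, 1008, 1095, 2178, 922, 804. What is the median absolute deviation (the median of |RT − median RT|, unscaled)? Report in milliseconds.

Sorted: 560, 660, 804, 922, 1008, 1038, 1087, 1095, 2178 → median = 1008
|x − 1008|: 348, 79, 448, 30, 0, 87, 1170, 86, 204
Sorted deviations: 0, 30, 79, 86, 87, 204, 348, 448, 1170 → MAD = 87

87 ms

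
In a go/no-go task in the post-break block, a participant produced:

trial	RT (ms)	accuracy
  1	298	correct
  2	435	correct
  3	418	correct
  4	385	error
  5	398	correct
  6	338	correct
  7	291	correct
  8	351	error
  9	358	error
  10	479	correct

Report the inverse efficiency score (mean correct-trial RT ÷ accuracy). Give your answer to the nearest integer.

Correct trials (n=7): 298, 435, 418, 398, 338, 291, 479
Mean correct RT = 2657/7 = 379.5714 ms
Proportion correct = 7/10
IES = 379.5714 / (7/10) = 542.245 ms

542 ms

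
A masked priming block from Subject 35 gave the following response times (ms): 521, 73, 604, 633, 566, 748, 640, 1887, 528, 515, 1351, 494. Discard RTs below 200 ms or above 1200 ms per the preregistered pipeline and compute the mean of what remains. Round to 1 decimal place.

583.2 ms

Excluded: 73, 1351, 1887
Retained (n=9): Σ = 5249
Mean = 5249/9 = 583.2222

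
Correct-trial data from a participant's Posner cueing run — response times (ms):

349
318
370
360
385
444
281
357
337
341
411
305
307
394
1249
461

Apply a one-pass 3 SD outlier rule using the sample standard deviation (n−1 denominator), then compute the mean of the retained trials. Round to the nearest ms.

361 ms

n = 16, ΣRT = 6669, M = 416.812
Σ(x−M)² = 775276.44; s = √(775276.44/15) = 227.344
Cutoffs: 416.812 ± 3·227.344 → [-265.2, 1098.8]
Outside: 1249 → excluded.
Retained (n=15): Σ = 5420, mean = 5420/15 = 361.333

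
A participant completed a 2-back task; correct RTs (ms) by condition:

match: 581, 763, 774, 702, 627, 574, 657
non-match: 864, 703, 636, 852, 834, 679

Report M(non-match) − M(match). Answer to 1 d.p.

M(match) = 4678/7 = 668.286
M(non-match) = 4568/6 = 761.333
Difference = 761.333 − 668.286 = 93.048 ms

93.0 ms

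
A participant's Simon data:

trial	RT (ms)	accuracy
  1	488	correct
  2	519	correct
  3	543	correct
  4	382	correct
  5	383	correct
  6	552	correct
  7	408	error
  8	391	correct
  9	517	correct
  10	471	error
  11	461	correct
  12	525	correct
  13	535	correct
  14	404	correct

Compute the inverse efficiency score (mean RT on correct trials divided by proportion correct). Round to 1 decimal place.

Correct trials (n=12): 488, 519, 543, 382, 383, 552, 391, 517, 461, 525, 535, 404
Mean correct RT = 5700/12 = 475.0000 ms
Proportion correct = 12/14
IES = 475.0000 / (12/14) = 554.167 ms

554.2 ms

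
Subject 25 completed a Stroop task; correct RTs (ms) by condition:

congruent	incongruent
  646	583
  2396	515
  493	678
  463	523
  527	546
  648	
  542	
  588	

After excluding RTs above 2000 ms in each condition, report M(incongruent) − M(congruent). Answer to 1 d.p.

10.9 ms

congruent: exclude 2396
M(congruent) = 3907/7 = 558.143
M(incongruent) = 2845/5 = 569.000
Difference = 569.000 − 558.143 = 10.857 ms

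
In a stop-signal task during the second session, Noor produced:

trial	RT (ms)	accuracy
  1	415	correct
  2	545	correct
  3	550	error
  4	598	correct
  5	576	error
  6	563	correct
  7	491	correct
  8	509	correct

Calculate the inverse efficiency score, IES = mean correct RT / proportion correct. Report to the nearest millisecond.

Correct trials (n=6): 415, 545, 598, 563, 491, 509
Mean correct RT = 3121/6 = 520.1667 ms
Proportion correct = 6/8
IES = 520.1667 / (6/8) = 693.556 ms

694 ms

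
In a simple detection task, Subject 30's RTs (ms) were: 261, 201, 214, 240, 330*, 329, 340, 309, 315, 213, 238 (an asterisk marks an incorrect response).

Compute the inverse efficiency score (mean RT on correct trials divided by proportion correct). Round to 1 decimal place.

Correct trials (n=10): 261, 201, 214, 240, 329, 340, 309, 315, 213, 238
Mean correct RT = 2660/10 = 266.0000 ms
Proportion correct = 10/11
IES = 266.0000 / (10/11) = 292.600 ms

292.6 ms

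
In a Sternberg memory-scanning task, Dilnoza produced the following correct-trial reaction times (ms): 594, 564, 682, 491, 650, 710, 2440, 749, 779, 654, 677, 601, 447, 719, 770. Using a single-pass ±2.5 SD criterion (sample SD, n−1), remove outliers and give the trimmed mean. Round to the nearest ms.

649 ms

n = 15, ΣRT = 11527, M = 768.467
Σ(x−M)² = 3123979.73; s = √(3123979.73/14) = 472.378
Cutoffs: 768.467 ± 2.5·472.378 → [-412.5, 1949.4]
Outside: 2440 → excluded.
Retained (n=14): Σ = 9087, mean = 9087/14 = 649.071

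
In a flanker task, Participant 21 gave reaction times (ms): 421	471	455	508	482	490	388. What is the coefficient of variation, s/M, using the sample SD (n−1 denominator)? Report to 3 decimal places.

0.091

n = 7, Σ = 3215, M = 459.2857
Σ(x−M)² = 10535.429; s = √(10535.429/6) = 41.9035
CV = 41.9035 / 459.2857 = 0.09124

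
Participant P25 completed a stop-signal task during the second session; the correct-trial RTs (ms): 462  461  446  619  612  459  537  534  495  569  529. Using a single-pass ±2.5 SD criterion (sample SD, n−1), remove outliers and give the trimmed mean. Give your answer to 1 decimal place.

520.3 ms

n = 11, ΣRT = 5723, M = 520.273
Σ(x−M)² = 37898.18; s = √(37898.18/10) = 61.561
Cutoffs: 520.273 ± 2.5·61.561 → [366.4, 674.2]
No RTs fall outside the cutoffs; all 11 retained. Mean = 5723/11 = 520.273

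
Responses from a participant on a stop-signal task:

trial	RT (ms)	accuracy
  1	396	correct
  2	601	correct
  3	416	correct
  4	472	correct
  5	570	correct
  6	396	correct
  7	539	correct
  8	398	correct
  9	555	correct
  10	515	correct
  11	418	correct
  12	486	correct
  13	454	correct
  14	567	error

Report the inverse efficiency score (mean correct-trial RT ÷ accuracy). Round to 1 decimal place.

Correct trials (n=13): 396, 601, 416, 472, 570, 396, 539, 398, 555, 515, 418, 486, 454
Mean correct RT = 6216/13 = 478.1538 ms
Proportion correct = 13/14
IES = 478.1538 / (13/14) = 514.935 ms

514.9 ms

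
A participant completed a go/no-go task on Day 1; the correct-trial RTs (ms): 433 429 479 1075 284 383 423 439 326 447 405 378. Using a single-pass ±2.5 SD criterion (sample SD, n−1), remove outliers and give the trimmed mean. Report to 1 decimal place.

n = 12, ΣRT = 5501, M = 458.417
Σ(x−M)² = 446834.92; s = √(446834.92/11) = 201.547
Cutoffs: 458.417 ± 2.5·201.547 → [-45.5, 962.3]
Outside: 1075 → excluded.
Retained (n=11): Σ = 4426, mean = 4426/11 = 402.364

402.4 ms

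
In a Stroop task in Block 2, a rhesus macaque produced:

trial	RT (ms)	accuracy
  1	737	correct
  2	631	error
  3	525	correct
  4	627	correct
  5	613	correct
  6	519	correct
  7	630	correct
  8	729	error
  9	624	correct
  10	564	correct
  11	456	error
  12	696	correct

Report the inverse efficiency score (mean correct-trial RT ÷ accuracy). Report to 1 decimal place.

Correct trials (n=9): 737, 525, 627, 613, 519, 630, 624, 564, 696
Mean correct RT = 5535/9 = 615.0000 ms
Proportion correct = 9/12
IES = 615.0000 / (9/12) = 820.000 ms

820.0 ms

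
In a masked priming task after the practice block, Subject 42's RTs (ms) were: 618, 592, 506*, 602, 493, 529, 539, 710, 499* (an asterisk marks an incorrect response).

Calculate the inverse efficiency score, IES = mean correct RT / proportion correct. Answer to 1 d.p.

Correct trials (n=7): 618, 592, 602, 493, 529, 539, 710
Mean correct RT = 4083/7 = 583.2857 ms
Proportion correct = 7/9
IES = 583.2857 / (7/9) = 749.939 ms

749.9 ms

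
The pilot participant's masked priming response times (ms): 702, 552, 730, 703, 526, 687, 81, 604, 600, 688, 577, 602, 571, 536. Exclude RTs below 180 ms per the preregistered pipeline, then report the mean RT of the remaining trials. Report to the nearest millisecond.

621 ms

Excluded: 81
Retained (n=13): Σ = 8078
Mean = 8078/13 = 621.3846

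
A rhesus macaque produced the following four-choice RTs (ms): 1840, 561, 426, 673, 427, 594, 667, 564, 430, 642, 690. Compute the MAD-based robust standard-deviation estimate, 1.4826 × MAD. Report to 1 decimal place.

Sorted: 426, 427, 430, 561, 564, 594, 642, 667, 673, 690, 1840 → median = 594
|x − 594| sorted: 0, 30, 33, 48, 73, 79, 96, 164, 167, 168, 1246 → MAD = 79
Robust SD ≈ 1.4826 × 79 = 117.125

117.1 ms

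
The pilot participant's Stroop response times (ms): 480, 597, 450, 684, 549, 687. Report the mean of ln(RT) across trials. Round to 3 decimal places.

ln(RT): 6.1738, 6.3919, 6.1092, 6.5280, 6.3081, 6.5323
Σ ln(RT) = 38.0433
Mean = 38.0433/6 = 6.34056

6.341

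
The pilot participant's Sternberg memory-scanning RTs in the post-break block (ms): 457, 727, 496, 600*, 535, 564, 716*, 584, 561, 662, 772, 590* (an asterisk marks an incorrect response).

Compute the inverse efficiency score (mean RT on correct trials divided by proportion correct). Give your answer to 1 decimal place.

793.8 ms

Correct trials (n=9): 457, 727, 496, 535, 564, 584, 561, 662, 772
Mean correct RT = 5358/9 = 595.3333 ms
Proportion correct = 9/12
IES = 595.3333 / (9/12) = 793.778 ms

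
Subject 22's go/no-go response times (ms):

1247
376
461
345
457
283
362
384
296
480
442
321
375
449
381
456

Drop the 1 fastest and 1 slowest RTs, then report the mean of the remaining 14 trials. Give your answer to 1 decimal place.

Sorted: 283, 296, 321, 345, 362, 375, 376, 381, 384, 442, 449, 456, 457, 461, 480, 1247
Drop lowest 1 (283) and highest 1 (1247)
Remaining (n=14): Σ = 5585, mean = 5585/14 = 398.929

398.9 ms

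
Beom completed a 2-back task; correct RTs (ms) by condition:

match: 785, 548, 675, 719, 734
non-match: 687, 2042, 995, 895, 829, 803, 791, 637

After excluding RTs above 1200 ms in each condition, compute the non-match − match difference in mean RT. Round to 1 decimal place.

113.1 ms

non-match: exclude 2042
M(match) = 3461/5 = 692.200
M(non-match) = 5637/7 = 805.286
Difference = 805.286 − 692.200 = 113.086 ms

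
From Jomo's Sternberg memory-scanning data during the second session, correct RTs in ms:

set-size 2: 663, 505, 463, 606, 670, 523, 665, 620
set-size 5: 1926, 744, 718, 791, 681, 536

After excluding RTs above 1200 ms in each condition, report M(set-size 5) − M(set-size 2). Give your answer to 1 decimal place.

set-size 5: exclude 1926
M(set-size 2) = 4715/8 = 589.375
M(set-size 5) = 3470/5 = 694.000
Difference = 694.000 − 589.375 = 104.625 ms

104.6 ms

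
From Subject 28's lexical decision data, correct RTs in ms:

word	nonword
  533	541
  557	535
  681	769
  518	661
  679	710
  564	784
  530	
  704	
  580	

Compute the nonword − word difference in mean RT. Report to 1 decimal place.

M(word) = 5346/9 = 594.000
M(nonword) = 4000/6 = 666.667
Difference = 666.667 − 594.000 = 72.667 ms

72.7 ms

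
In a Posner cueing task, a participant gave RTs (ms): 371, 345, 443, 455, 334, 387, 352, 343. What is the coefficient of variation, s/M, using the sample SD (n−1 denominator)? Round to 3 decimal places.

n = 8, Σ = 3030, M = 378.7500
Σ(x−M)² = 15205.500; s = √(15205.500/7) = 46.6070
CV = 46.6070 / 378.7500 = 0.12305

0.123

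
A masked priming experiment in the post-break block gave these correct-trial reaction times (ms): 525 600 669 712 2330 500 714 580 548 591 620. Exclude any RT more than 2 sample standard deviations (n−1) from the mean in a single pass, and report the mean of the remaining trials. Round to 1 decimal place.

605.9 ms

n = 11, ΣRT = 8389, M = 762.636
Σ(x−M)² = 2751454.55; s = √(2751454.55/10) = 524.543
Cutoffs: 762.636 ± 2·524.543 → [-286.4, 1811.7]
Outside: 2330 → excluded.
Retained (n=10): Σ = 6059, mean = 6059/10 = 605.900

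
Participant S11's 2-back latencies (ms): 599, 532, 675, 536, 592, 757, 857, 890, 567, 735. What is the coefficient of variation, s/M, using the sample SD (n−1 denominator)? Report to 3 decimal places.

0.194

n = 10, Σ = 6740, M = 674.0000
Σ(x−M)² = 153762.000; s = √(153762.000/9) = 130.7083
CV = 130.7083 / 674.0000 = 0.19393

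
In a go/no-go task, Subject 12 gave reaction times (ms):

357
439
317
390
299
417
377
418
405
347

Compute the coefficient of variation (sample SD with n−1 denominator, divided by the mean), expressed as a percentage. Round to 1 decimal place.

n = 10, Σ = 3766, M = 376.6000
Σ(x−M)² = 19060.400; s = √(19060.400/9) = 46.0198
CV = 46.0198 / 376.6000 = 0.12220 = 12.220%

12.2%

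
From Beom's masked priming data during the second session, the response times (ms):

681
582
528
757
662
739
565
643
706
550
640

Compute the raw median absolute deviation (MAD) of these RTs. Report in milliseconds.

Sorted: 528, 550, 565, 582, 640, 643, 662, 681, 706, 739, 757 → median = 643
|x − 643|: 38, 61, 115, 114, 19, 96, 78, 0, 63, 93, 3
Sorted deviations: 0, 3, 19, 38, 61, 63, 78, 93, 96, 114, 115 → MAD = 63

63 ms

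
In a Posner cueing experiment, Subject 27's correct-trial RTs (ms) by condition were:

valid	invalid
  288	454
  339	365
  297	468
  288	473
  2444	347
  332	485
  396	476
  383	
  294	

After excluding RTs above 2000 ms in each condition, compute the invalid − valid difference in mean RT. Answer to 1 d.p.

111.2 ms

valid: exclude 2444
M(valid) = 2617/8 = 327.125
M(invalid) = 3068/7 = 438.286
Difference = 438.286 − 327.125 = 111.161 ms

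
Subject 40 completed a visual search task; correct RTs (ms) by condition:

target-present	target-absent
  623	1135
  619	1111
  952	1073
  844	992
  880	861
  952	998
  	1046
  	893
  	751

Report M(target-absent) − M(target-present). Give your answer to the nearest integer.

173 ms

M(target-present) = 4870/6 = 811.667
M(target-absent) = 8860/9 = 984.444
Difference = 984.444 − 811.667 = 172.778 ms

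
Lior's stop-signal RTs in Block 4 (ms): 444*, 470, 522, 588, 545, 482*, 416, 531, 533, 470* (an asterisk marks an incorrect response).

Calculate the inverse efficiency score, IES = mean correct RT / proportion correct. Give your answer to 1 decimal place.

Correct trials (n=7): 470, 522, 588, 545, 416, 531, 533
Mean correct RT = 3605/7 = 515.0000 ms
Proportion correct = 7/10
IES = 515.0000 / (7/10) = 735.714 ms

735.7 ms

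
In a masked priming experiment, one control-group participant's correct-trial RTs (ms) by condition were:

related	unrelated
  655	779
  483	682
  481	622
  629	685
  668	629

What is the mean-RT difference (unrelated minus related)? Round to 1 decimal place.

96.2 ms

M(related) = 2916/5 = 583.200
M(unrelated) = 3397/5 = 679.400
Difference = 679.400 − 583.200 = 96.200 ms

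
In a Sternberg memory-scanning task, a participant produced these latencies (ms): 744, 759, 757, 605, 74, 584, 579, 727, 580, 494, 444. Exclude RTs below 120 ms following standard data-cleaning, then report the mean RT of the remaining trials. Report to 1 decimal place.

627.3 ms

Excluded: 74
Retained (n=10): Σ = 6273
Mean = 6273/10 = 627.3000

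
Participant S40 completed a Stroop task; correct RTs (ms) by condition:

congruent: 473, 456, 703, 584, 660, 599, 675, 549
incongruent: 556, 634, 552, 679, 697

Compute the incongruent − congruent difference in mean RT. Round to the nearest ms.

36 ms

M(congruent) = 4699/8 = 587.375
M(incongruent) = 3118/5 = 623.600
Difference = 623.600 − 587.375 = 36.225 ms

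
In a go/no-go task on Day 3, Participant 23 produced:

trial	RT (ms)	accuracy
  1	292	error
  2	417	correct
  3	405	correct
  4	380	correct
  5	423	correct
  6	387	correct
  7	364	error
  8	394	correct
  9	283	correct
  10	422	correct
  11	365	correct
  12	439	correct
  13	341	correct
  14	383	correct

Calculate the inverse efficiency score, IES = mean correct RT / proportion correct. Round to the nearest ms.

Correct trials (n=12): 417, 405, 380, 423, 387, 394, 283, 422, 365, 439, 341, 383
Mean correct RT = 4639/12 = 386.5833 ms
Proportion correct = 12/14
IES = 386.5833 / (12/14) = 451.014 ms

451 ms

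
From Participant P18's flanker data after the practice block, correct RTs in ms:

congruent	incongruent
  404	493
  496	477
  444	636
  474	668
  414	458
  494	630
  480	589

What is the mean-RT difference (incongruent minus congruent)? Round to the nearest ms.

M(congruent) = 3206/7 = 458.000
M(incongruent) = 3951/7 = 564.429
Difference = 564.429 − 458.000 = 106.429 ms

106 ms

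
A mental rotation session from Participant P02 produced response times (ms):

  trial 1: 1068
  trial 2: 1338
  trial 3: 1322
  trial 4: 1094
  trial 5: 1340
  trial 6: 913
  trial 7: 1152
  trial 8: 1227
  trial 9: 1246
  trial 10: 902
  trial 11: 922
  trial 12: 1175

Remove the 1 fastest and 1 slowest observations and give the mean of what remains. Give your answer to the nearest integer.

Sorted: 902, 913, 922, 1068, 1094, 1152, 1175, 1227, 1246, 1322, 1338, 1340
Drop lowest 1 (902) and highest 1 (1340)
Remaining (n=10): Σ = 11457, mean = 11457/10 = 1145.700

1146 ms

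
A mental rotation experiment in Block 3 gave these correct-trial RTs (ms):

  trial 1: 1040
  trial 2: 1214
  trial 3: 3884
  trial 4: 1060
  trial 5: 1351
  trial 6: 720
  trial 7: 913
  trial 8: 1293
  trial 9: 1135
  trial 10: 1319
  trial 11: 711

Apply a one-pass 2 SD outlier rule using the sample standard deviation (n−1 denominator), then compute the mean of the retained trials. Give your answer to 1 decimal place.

n = 11, ΣRT = 14640, M = 1330.909
Σ(x−M)² = 7662468.91; s = √(7662468.91/10) = 875.355
Cutoffs: 1330.909 ± 2·875.355 → [-419.8, 3081.6]
Outside: 3884 → excluded.
Retained (n=10): Σ = 10756, mean = 10756/10 = 1075.600

1075.6 ms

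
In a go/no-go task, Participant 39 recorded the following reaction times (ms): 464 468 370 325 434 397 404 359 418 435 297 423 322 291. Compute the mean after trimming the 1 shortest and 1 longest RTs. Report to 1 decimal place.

387.3 ms

Sorted: 291, 297, 322, 325, 359, 370, 397, 404, 418, 423, 434, 435, 464, 468
Drop lowest 1 (291) and highest 1 (468)
Remaining (n=12): Σ = 4648, mean = 4648/12 = 387.333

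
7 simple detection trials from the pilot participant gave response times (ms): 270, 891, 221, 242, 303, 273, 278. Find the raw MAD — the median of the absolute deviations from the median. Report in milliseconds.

Sorted: 221, 242, 270, 273, 278, 303, 891 → median = 273
|x − 273|: 3, 618, 52, 31, 30, 0, 5
Sorted deviations: 0, 3, 5, 30, 31, 52, 618 → MAD = 30

30 ms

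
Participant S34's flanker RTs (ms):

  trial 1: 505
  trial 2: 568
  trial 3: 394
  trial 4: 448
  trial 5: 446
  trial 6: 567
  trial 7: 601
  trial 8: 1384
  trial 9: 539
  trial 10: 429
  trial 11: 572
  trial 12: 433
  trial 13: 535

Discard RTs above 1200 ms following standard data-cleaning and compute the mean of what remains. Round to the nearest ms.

503 ms

Excluded: 1384
Retained (n=12): Σ = 6037
Mean = 6037/12 = 503.0833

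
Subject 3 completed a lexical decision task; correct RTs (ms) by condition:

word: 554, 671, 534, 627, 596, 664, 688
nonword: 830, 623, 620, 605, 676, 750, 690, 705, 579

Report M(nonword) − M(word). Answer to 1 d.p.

56.2 ms

M(word) = 4334/7 = 619.143
M(nonword) = 6078/9 = 675.333
Difference = 675.333 − 619.143 = 56.190 ms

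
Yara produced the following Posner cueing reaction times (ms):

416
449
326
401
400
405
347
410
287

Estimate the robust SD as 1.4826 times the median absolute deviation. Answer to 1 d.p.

22.2 ms

Sorted: 287, 326, 347, 400, 401, 405, 410, 416, 449 → median = 401
|x − 401| sorted: 0, 1, 4, 9, 15, 48, 54, 75, 114 → MAD = 15
Robust SD ≈ 1.4826 × 15 = 22.239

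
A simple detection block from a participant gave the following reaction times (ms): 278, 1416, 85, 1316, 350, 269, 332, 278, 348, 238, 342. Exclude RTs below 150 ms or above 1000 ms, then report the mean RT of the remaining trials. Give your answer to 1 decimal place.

304.4 ms

Excluded: 85, 1316, 1416
Retained (n=8): Σ = 2435
Mean = 2435/8 = 304.3750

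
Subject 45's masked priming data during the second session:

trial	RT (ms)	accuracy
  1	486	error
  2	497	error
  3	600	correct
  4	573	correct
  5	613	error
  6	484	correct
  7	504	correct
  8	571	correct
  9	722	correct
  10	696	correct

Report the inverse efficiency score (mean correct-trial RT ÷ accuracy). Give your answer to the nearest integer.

Correct trials (n=7): 600, 573, 484, 504, 571, 722, 696
Mean correct RT = 4150/7 = 592.8571 ms
Proportion correct = 7/10
IES = 592.8571 / (7/10) = 846.939 ms

847 ms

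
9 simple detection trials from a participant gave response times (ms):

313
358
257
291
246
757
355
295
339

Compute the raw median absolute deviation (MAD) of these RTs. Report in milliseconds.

42 ms

Sorted: 246, 257, 291, 295, 313, 339, 355, 358, 757 → median = 313
|x − 313|: 0, 45, 56, 22, 67, 444, 42, 18, 26
Sorted deviations: 0, 18, 22, 26, 42, 45, 56, 67, 444 → MAD = 42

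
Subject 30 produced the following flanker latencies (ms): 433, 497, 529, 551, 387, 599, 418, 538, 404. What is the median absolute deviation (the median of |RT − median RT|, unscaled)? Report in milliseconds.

64 ms

Sorted: 387, 404, 418, 433, 497, 529, 538, 551, 599 → median = 497
|x − 497|: 64, 0, 32, 54, 110, 102, 79, 41, 93
Sorted deviations: 0, 32, 41, 54, 64, 79, 93, 102, 110 → MAD = 64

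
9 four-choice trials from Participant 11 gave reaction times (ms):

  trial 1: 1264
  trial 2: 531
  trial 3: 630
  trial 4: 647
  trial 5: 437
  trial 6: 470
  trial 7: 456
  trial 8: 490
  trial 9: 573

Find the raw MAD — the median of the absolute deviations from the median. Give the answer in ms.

75 ms

Sorted: 437, 456, 470, 490, 531, 573, 630, 647, 1264 → median = 531
|x − 531|: 733, 0, 99, 116, 94, 61, 75, 41, 42
Sorted deviations: 0, 41, 42, 61, 75, 94, 99, 116, 733 → MAD = 75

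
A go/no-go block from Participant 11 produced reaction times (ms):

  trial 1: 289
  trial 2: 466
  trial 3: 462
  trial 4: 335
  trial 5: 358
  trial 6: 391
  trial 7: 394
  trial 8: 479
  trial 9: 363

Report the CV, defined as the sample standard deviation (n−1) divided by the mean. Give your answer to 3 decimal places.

n = 9, Σ = 3537, M = 393.0000
Σ(x−M)² = 33796.000; s = √(33796.000/8) = 64.9962
CV = 64.9962 / 393.0000 = 0.16538

0.165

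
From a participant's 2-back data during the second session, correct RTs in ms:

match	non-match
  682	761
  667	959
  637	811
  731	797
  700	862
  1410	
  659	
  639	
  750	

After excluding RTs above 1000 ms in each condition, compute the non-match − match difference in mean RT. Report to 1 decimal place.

match: exclude 1410
M(match) = 5465/8 = 683.125
M(non-match) = 4190/5 = 838.000
Difference = 838.000 − 683.125 = 154.875 ms

154.9 ms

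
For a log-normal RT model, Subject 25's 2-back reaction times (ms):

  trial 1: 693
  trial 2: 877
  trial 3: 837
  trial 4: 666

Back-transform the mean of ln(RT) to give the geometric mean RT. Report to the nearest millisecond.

763 ms

ln(RT): 6.5410, 6.7765, 6.7298, 6.5013
Mean ln(RT) = 26.5487/4 = 6.63716
Geometric mean = exp(6.63716) = 762.93 ms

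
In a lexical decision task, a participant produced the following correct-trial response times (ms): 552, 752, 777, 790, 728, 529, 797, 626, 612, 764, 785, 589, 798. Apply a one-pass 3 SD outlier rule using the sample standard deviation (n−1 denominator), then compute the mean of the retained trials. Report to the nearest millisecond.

700 ms

n = 13, ΣRT = 9099, M = 699.923
Σ(x−M)² = 124536.92; s = √(124536.92/12) = 101.873
Cutoffs: 699.923 ± 3·101.873 → [394.3, 1005.5]
No RTs fall outside the cutoffs; all 13 retained. Mean = 9099/13 = 699.923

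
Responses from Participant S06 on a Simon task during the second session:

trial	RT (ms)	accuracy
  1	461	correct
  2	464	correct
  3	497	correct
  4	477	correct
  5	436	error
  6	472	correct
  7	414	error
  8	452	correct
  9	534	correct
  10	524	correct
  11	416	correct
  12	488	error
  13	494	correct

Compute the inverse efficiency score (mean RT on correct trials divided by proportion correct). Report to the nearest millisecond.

Correct trials (n=10): 461, 464, 497, 477, 472, 452, 534, 524, 416, 494
Mean correct RT = 4791/10 = 479.1000 ms
Proportion correct = 10/13
IES = 479.1000 / (10/13) = 622.830 ms

623 ms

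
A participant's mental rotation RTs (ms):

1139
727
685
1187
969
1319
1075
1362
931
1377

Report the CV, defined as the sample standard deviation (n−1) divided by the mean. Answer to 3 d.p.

0.231

n = 10, Σ = 10771, M = 1077.1000
Σ(x−M)² = 554880.900; s = √(554880.900/9) = 248.3011
CV = 248.3011 / 1077.1000 = 0.23053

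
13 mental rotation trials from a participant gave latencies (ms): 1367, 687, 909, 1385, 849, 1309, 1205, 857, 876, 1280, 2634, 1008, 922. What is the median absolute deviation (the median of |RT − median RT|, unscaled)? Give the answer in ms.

197 ms

Sorted: 687, 849, 857, 876, 909, 922, 1008, 1205, 1280, 1309, 1367, 1385, 2634 → median = 1008
|x − 1008|: 359, 321, 99, 377, 159, 301, 197, 151, 132, 272, 1626, 0, 86
Sorted deviations: 0, 86, 99, 132, 151, 159, 197, 272, 301, 321, 359, 377, 1626 → MAD = 197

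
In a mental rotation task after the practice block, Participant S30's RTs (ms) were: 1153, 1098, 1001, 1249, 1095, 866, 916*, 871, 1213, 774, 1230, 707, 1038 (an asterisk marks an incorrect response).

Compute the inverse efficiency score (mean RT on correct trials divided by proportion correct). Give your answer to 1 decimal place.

Correct trials (n=12): 1153, 1098, 1001, 1249, 1095, 866, 871, 1213, 774, 1230, 707, 1038
Mean correct RT = 12295/12 = 1024.5833 ms
Proportion correct = 12/13
IES = 1024.5833 / (12/13) = 1109.965 ms

1110.0 ms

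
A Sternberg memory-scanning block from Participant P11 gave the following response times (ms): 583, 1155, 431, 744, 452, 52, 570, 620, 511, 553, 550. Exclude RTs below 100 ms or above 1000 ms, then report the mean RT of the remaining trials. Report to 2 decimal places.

Excluded: 52, 1155
Retained (n=9): Σ = 5014
Mean = 5014/9 = 557.1111

557.11 ms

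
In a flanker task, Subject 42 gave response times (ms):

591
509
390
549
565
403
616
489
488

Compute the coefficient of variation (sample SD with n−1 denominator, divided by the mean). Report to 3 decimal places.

0.153

n = 9, Σ = 4600, M = 511.1111
Σ(x−M)² = 49106.889; s = √(49106.889/8) = 78.3477
CV = 78.3477 / 511.1111 = 0.15329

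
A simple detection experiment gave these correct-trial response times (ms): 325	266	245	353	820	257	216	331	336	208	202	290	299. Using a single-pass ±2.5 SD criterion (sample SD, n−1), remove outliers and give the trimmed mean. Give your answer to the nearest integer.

277 ms

n = 13, ΣRT = 4148, M = 319.077
Σ(x−M)² = 302614.92; s = √(302614.92/12) = 158.801
Cutoffs: 319.077 ± 2.5·158.801 → [-77.9, 716.1]
Outside: 820 → excluded.
Retained (n=12): Σ = 3328, mean = 3328/12 = 277.333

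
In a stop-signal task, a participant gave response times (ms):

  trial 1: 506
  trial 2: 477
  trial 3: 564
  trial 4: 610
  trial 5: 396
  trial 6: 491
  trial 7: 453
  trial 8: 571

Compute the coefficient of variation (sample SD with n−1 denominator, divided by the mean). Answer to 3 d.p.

n = 8, Σ = 4068, M = 508.5000
Σ(x−M)² = 34330.000; s = √(34330.000/7) = 70.0306
CV = 70.0306 / 508.5000 = 0.13772

0.138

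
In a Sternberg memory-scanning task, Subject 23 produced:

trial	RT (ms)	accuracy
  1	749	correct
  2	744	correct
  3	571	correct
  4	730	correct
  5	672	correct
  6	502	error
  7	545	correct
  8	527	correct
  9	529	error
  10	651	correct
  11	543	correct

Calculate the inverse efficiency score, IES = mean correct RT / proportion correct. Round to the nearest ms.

Correct trials (n=9): 749, 744, 571, 730, 672, 545, 527, 651, 543
Mean correct RT = 5732/9 = 636.8889 ms
Proportion correct = 9/11
IES = 636.8889 / (9/11) = 778.420 ms

778 ms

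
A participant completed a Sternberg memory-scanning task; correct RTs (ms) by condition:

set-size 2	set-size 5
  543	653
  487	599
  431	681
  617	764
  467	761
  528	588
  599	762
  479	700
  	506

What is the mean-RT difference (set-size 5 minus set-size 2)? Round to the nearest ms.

149 ms

M(set-size 2) = 4151/8 = 518.875
M(set-size 5) = 6014/9 = 668.222
Difference = 668.222 − 518.875 = 149.347 ms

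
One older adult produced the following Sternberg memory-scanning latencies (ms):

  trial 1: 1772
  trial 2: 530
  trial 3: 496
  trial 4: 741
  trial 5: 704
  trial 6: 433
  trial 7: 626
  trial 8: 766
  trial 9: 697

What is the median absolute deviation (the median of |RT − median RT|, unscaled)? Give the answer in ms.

71 ms

Sorted: 433, 496, 530, 626, 697, 704, 741, 766, 1772 → median = 697
|x − 697|: 1075, 167, 201, 44, 7, 264, 71, 69, 0
Sorted deviations: 0, 7, 44, 69, 71, 167, 201, 264, 1075 → MAD = 71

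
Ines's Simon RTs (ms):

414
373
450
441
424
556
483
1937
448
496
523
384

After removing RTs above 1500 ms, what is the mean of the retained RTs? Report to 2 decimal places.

Excluded: 1937
Retained (n=11): Σ = 4992
Mean = 4992/11 = 453.8182

453.82 ms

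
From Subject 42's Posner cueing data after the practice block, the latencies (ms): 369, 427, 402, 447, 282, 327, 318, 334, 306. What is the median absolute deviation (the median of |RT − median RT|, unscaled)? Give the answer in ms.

Sorted: 282, 306, 318, 327, 334, 369, 402, 427, 447 → median = 334
|x − 334|: 35, 93, 68, 113, 52, 7, 16, 0, 28
Sorted deviations: 0, 7, 16, 28, 35, 52, 68, 93, 113 → MAD = 35

35 ms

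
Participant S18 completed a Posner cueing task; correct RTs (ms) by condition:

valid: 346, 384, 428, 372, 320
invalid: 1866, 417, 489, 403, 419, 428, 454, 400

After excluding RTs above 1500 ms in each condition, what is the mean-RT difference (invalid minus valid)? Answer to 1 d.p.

60.0 ms

invalid: exclude 1866
M(valid) = 1850/5 = 370.000
M(invalid) = 3010/7 = 430.000
Difference = 430.000 − 370.000 = 60.000 ms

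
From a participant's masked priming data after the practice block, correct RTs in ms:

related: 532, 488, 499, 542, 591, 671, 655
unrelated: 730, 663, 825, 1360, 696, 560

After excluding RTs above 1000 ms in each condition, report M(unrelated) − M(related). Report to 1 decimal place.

unrelated: exclude 1360
M(related) = 3978/7 = 568.286
M(unrelated) = 3474/5 = 694.800
Difference = 694.800 − 568.286 = 126.514 ms

126.5 ms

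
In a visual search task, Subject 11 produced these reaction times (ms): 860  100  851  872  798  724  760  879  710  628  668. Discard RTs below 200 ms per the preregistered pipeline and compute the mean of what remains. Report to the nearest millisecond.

775 ms

Excluded: 100
Retained (n=10): Σ = 7750
Mean = 7750/10 = 775.0000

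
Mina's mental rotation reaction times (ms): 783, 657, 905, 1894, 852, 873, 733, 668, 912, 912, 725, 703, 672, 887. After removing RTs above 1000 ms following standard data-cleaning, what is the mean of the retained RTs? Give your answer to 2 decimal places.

790.92 ms

Excluded: 1894
Retained (n=13): Σ = 10282
Mean = 10282/13 = 790.9231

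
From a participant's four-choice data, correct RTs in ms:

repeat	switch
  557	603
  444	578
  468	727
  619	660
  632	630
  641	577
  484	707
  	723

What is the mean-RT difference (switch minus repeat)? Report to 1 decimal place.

101.3 ms

M(repeat) = 3845/7 = 549.286
M(switch) = 5205/8 = 650.625
Difference = 650.625 − 549.286 = 101.339 ms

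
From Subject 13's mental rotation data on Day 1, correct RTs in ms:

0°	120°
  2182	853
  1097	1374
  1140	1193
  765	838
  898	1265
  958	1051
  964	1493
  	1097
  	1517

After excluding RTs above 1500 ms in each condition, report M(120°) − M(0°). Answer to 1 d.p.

175.2 ms

0°: exclude 2182
120°: exclude 1517
M(0°) = 5822/6 = 970.333
M(120°) = 9164/8 = 1145.500
Difference = 1145.500 − 970.333 = 175.167 ms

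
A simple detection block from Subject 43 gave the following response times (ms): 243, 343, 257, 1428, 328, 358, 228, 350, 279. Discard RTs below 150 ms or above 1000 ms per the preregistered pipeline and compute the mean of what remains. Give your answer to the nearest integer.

298 ms

Excluded: 1428
Retained (n=8): Σ = 2386
Mean = 2386/8 = 298.2500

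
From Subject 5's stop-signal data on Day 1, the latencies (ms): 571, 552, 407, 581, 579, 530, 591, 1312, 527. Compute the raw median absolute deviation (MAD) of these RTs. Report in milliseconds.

20 ms

Sorted: 407, 527, 530, 552, 571, 579, 581, 591, 1312 → median = 571
|x − 571|: 0, 19, 164, 10, 8, 41, 20, 741, 44
Sorted deviations: 0, 8, 10, 19, 20, 41, 44, 164, 741 → MAD = 20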